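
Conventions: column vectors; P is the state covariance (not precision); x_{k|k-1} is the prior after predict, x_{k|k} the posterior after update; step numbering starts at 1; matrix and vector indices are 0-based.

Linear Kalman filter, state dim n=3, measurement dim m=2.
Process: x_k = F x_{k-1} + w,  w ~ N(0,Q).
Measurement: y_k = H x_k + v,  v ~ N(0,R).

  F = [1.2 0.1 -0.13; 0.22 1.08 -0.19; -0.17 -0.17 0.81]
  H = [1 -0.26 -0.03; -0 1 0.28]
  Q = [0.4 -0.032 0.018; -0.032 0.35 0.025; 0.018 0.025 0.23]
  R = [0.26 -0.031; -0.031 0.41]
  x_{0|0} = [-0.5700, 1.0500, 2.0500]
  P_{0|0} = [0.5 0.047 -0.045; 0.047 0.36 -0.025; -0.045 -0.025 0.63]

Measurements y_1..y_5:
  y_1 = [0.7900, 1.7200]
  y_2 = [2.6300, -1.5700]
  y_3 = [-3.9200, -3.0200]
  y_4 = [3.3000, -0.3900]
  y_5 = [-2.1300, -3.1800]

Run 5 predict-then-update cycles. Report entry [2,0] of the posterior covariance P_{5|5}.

P_post[2,0] = -0.0919

step 1: x^-=[-0.8455, 0.6191, 1.5789]  P^-=[1.1602 0.2319 -0.2142; 0.2319 0.8532 -0.1993; -0.2142 -0.1993 0.6902]  S=[1.3677 -0.0662; -0.0662 1.2057]  K=[0.8180 0.1875; 0.0439 0.6638; -0.1344 -0.0124]  nu=[1.8438, 0.6588]  x^+=[0.7863, 1.1373, 1.3229]  P^+=[0.2230 0.0692 -0.0633; 0.0692 0.3232 -0.1873; -0.0633 -0.1873 0.6655]
step 2: x^-=[0.8853, 1.1499, 0.7445]  P^-=[0.7768 0.2156 -0.2006; 0.2156 0.8769 -0.3436; -0.2006 -0.3436 0.7554]  S=[0.9913 -0.0706; -0.0706 1.1537]  K=[0.7462 0.1838; 0.0463 0.6795; -0.1439 -0.1233]  nu=[2.0660, -2.9284]  x^+=[1.8886, -0.7443, 0.8083]  P^+=[0.2052 0.0736 -0.0764; 0.0736 0.3465 -0.2477; -0.0764 -0.2477 0.7199]
step 3: x^-=[2.0869, -0.5419, 0.4602]  P^-=[0.7590 0.2335 -0.2233; 0.2335 0.9331 -0.4141; -0.2233 -0.4141 0.8117]  S=[0.9683 -0.0669; -0.0669 1.1748]  K=[0.7410 0.1877; 0.0517 0.6985; -0.1561 -0.1679]  nu=[-6.1340, -2.6069]  x^+=[-2.9479, -2.6797, 1.8556]  P^+=[0.2045 0.0776 -0.0845; 0.0776 0.3622 -0.2764; -0.0845 -0.2764 0.7585]
step 4: x^-=[-4.0466, -3.8951, 2.4597]  P^-=[0.7631 0.2479 -0.2394; 0.2479 0.9671 -0.4515; -0.2394 -0.4515 0.8479]  S=[0.9676 -0.0623; -0.0623 1.1907]  K=[0.7417 0.1907; 0.0560 0.7089; -0.1645 -0.1884]  nu=[6.4077, 2.8164]  x^+=[1.2430, -1.5398, 0.8750]  P^+=[0.2051 0.0802 -0.0892; 0.0802 0.3705 -0.2915; -0.0892 -0.2915 0.7833]
step 5: x^-=[1.2239, -1.5558, 0.7592]  P^-=[0.7669 0.2565 -0.2491; 0.2565 0.9856 -0.4722; -0.2491 -0.4722 0.8701]  S=[0.9685 -0.0592; -0.0592 1.1994]  K=[0.7425 0.1924; 0.0586 0.7144; -0.1695 -0.1989]  nu=[-3.7356, -1.8368]  x^+=[-1.9031, -3.0869, 1.7579]  P^+=[0.2055 0.0816 -0.0919; 0.0816 0.3751 -0.3000; -0.0919 -0.3000 0.7988]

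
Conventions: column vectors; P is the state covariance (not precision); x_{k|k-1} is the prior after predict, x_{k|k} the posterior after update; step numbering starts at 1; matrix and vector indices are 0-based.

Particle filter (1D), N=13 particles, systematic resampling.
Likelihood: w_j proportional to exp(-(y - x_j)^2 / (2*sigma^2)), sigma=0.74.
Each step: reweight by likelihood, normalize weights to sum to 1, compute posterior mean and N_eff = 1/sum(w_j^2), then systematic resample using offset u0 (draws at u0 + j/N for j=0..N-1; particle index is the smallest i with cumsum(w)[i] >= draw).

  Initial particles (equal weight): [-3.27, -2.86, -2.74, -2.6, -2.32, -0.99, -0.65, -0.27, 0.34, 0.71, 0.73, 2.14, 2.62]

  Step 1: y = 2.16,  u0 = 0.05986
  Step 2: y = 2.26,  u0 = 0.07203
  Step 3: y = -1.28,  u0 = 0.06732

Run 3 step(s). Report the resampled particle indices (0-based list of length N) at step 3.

step 1: w=[0.0000, 0.0000, 0.0000, 0.0000, 0.0000, 0.0001, 0.0003, 0.0021, 0.0223, 0.0673, 0.0709, 0.4587, 0.3783]  mean=2.0790  Neff=2.7504  idx=[9, 10, 11, 11, 11, 11, 11, 11, 12, 12, 12, 12, 12]
step 2: w=[0.0105, 0.0111, 0.0932, 0.0932, 0.0932, 0.0932, 0.0932, 0.0932, 0.0839, 0.0839, 0.0839, 0.0839, 0.0839]  mean=2.3105  Neff=11.4307  idx=[2, 3, 4, 5, 5, 6, 7, 8, 9, 10, 11, 12, 12]
step 3: w=[0.1381, 0.1381, 0.1381, 0.1381, 0.1381, 0.1381, 0.1381, 0.0056, 0.0056, 0.0056, 0.0056, 0.0056, 0.0056]  mean=2.1561  Neff=7.4831  idx=[0, 1, 1, 2, 2, 3, 3, 4, 4, 5, 6, 6, 11]

resampled_idx = [0, 1, 1, 2, 2, 3, 3, 4, 4, 5, 6, 6, 11]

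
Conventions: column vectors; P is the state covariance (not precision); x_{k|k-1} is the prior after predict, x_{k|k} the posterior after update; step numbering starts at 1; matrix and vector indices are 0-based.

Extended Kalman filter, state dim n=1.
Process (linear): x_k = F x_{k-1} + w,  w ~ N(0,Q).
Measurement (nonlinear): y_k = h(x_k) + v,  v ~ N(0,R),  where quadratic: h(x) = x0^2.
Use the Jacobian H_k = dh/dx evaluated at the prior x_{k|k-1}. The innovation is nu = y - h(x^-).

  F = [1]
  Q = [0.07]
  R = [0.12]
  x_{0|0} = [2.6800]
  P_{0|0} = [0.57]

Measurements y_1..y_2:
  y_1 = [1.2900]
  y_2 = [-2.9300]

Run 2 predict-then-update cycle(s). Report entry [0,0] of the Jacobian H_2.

H_jac[0,0] = 3.1756

step 1: x^-=[2.6800]  P^-=[0.6400]  H_jac=[5.3600]  S=[18.5069]  K=[0.1854]  nu=[-5.8924]  x^+=[1.5878]  P^+=[0.0041]
step 2: x^-=[1.5878]  P^-=[0.0741]  H_jac=[3.1756]  S=[0.8678]  K=[0.2714]  nu=[-5.4511]  x^+=[0.1086]  P^+=[0.0103]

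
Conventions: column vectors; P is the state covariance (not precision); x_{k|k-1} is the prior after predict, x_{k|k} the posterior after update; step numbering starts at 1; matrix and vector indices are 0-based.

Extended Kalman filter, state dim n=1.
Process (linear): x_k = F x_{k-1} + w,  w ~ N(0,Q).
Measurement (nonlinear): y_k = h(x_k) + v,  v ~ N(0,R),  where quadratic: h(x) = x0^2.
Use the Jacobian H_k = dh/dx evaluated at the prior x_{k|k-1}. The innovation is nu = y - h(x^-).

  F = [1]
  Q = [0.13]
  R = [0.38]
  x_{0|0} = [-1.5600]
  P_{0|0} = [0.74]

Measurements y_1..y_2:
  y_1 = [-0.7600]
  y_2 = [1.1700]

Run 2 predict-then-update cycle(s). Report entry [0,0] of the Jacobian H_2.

H_jac[0,0] = -1.1607

step 1: x^-=[-1.5600]  P^-=[0.8700]  H_jac=[-3.1200]  S=[8.8489]  K=[-0.3067]  nu=[-3.1936]  x^+=[-0.5804]  P^+=[0.0374]
step 2: x^-=[-0.5804]  P^-=[0.1674]  H_jac=[-1.1607]  S=[0.6055]  K=[-0.3208]  nu=[0.8332]  x^+=[-0.8477]  P^+=[0.1050]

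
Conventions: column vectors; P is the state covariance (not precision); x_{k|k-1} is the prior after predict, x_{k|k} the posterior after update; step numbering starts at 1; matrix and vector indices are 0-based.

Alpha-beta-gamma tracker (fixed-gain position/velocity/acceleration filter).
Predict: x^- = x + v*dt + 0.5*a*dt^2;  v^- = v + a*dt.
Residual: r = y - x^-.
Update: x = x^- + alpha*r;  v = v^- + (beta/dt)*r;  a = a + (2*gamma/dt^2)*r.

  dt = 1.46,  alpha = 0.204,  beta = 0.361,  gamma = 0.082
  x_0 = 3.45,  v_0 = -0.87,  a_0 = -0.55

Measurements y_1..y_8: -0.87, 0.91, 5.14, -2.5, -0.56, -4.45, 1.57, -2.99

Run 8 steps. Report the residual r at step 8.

step 1: x_pred=1.5936  r=-2.4636  x^+=1.0910  v^+=-2.2822  a^+=-0.7395
step 2: x_pred=-3.0291  r=3.9391  x^+=-2.2255  v^+=-2.3879  a^+=-0.4365
step 3: x_pred=-6.1771  r=11.3171  x^+=-3.8684  v^+=-0.2269  a^+=0.4342
step 4: x_pred=-3.7369  r=1.2369  x^+=-3.4845  v^+=0.7129  a^+=0.5294
step 5: x_pred=-1.8795  r=1.3195  x^+=-1.6103  v^+=1.8121  a^+=0.6309
step 6: x_pred=1.7077  r=-6.1577  x^+=0.4516  v^+=1.2106  a^+=0.1571
step 7: x_pred=2.3866  r=-0.8166  x^+=2.2200  v^+=1.2382  a^+=0.0943
step 8: x_pred=4.1282  r=-7.1182  x^+=2.6761  v^+=-0.3842  a^+=-0.4533

resid = -7.1182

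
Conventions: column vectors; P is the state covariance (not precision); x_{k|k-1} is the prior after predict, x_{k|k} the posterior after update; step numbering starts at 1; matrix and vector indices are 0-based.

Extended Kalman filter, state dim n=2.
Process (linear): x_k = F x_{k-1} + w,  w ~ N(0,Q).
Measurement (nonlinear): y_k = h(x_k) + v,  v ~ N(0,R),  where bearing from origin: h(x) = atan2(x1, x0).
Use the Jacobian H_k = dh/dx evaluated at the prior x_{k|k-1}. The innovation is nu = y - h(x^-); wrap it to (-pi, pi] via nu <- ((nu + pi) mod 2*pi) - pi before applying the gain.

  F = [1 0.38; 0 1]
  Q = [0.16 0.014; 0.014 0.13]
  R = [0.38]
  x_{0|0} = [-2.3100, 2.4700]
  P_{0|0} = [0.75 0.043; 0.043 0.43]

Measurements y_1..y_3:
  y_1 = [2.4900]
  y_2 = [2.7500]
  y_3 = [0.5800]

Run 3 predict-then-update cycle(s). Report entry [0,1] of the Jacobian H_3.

step 1: x^-=[-1.3714, 2.4700]  P^-=[1.0048 0.2204; 0.2204 0.5600]  H_jac=[-0.3095 -0.1718]  S=[0.5162]  K=[-0.6757; -0.3185]  nu=[0.4124]  x^+=[-1.6500, 2.3387]  P^+=[0.7691 0.1093; 0.1093 0.5076]
step 2: x^-=[-0.7614, 2.3387]  P^-=[1.0854 0.3162; 0.3162 0.6376]  H_jac=[-0.3866 -0.1259]  S=[0.5831]  K=[-0.7879; -0.3473]  nu=[0.8645]  x^+=[-1.4425, 2.0384]  P^+=[0.7234 0.1566; 0.1566 0.5673]
step 3: x^-=[-0.6679, 2.0384]  P^-=[1.0844 0.3862; 0.3862 0.6973]  H_jac=[-0.4430 -0.1451]  S=[0.6572]  K=[-0.8163; -0.4144]  nu=[-1.3074]  x^+=[0.3994, 2.5802]  P^+=[0.6465 0.1639; 0.1639 0.5845]

H_jac[0,1] = -0.1451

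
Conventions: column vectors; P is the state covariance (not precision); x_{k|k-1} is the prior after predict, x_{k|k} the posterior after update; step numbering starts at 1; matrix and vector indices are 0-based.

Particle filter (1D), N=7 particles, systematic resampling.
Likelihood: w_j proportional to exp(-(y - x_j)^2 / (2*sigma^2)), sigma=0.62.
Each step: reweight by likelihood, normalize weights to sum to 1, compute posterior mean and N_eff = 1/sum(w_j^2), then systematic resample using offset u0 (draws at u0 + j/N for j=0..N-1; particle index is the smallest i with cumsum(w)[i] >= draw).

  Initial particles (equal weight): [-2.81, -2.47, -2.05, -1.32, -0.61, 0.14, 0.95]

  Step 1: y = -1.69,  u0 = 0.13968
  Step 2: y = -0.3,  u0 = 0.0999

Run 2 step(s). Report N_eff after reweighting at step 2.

step 1: w=[0.0763, 0.1768, 0.3297, 0.3265, 0.0856, 0.0050, 0.0000]  mean=-1.8096  Neff=3.8498  idx=[1, 2, 2, 2, 3, 3, 5]
step 2: w=[0.0016, 0.0138, 0.0138, 0.0138, 0.1911, 0.1911, 0.5749]  mean=-0.5127  Neff=2.4746  idx=[4, 5, 5, 6, 6, 6, 6]

N_eff = 2.4746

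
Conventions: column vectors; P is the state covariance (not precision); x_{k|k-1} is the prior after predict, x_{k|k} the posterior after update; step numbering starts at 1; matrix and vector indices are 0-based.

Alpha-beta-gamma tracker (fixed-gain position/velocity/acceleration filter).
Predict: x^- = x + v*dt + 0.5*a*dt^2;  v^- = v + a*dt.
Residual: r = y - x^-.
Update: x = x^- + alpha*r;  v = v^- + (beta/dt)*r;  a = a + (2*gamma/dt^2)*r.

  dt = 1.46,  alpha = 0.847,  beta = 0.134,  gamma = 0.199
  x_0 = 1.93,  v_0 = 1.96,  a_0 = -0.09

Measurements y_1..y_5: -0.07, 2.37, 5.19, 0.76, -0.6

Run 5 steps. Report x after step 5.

x_post = -0.7180

step 1: x_pred=4.6957  r=-4.7657  x^+=0.6591  v^+=1.3912  a^+=-0.9798
step 2: x_pred=1.6460  r=0.7240  x^+=2.2592  v^+=0.0271  a^+=-0.8446
step 3: x_pred=1.3986  r=3.7914  x^+=4.6099  v^+=-0.8581  a^+=-0.1367
step 4: x_pred=3.2114  r=-2.4514  x^+=1.1351  v^+=-1.2827  a^+=-0.5944
step 5: x_pred=-1.3712  r=0.7712  x^+=-0.7180  v^+=-2.0798  a^+=-0.4504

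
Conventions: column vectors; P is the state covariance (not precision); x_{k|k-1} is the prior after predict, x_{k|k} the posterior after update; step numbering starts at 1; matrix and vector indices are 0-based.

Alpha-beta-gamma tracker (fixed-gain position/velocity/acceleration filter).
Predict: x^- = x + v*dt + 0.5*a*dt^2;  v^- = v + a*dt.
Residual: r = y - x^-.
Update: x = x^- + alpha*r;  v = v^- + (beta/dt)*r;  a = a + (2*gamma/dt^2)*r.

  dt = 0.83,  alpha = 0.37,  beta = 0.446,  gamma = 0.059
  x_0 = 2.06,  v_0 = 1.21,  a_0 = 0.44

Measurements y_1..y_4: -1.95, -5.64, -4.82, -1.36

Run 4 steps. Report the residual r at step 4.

resid = 9.0268

step 1: x_pred=3.2159  r=-5.1659  x^+=1.3045  v^+=-1.2007  a^+=-0.4448
step 2: x_pred=0.1547  r=-5.7947  x^+=-1.9893  v^+=-4.6837  a^+=-1.4374
step 3: x_pred=-6.3719  r=1.5519  x^+=-5.7977  v^+=-5.0428  a^+=-1.1716
step 4: x_pred=-10.3868  r=9.0268  x^+=-7.0469  v^+=-1.1647  a^+=0.3746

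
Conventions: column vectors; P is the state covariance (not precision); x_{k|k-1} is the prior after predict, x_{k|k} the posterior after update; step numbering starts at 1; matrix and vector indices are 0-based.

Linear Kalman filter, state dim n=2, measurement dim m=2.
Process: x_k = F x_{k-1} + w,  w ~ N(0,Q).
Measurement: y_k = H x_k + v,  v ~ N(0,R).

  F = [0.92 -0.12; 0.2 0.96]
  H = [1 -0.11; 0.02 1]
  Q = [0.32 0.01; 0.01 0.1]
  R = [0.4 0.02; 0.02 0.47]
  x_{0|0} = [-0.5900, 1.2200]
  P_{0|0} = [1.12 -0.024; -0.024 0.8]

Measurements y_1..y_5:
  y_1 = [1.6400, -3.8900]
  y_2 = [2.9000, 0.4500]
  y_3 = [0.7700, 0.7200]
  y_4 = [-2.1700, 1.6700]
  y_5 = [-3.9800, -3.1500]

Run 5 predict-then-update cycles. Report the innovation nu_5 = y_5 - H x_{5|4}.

step 1: x^-=[-0.6892, 1.0532]  P^-=[1.2848 0.1033; 0.1033 0.8729]  S=[1.6726 0.0528; 0.0528 1.3475]  K=[0.7593 0.0660; -0.0161 0.6499]  nu=[2.4451, -4.9294]  x^+=[0.8418, -2.1900]  P^+=[0.3094 0.0400; 0.0400 0.3043]
step 2: x^-=[1.0373, -1.9341]  P^-=[0.5774 0.0663; 0.0663 0.4082]  S=[0.9678 0.0528; 0.0528 0.8811]  K=[0.5862 0.0532; -0.0033 0.4650]  nu=[1.6500, 2.3633]  x^+=[2.1303, -0.8405]  P^+=[0.2391 0.0319; 0.0319 0.2179]
step 3: x^-=[2.0607, -0.3808]  P^-=[0.5184 0.0563; 0.0563 0.3226]  S=[0.9099 0.0511; 0.0511 0.7951]  K=[0.5602 0.0479; 0.0001 0.4072]  nu=[-1.3326, 1.0596]  x^+=[1.3649, 0.0505]  P^+=[0.2283 0.0292; 0.0292 0.1908]
step 4: x^-=[1.2496, 0.3215]  P^-=[0.5095 0.0551; 0.0551 0.2962]  S=[0.9010 0.0526; 0.0526 0.7686]  K=[0.5560 0.0469; 0.0024 0.3866]  nu=[-3.3843, 1.3235]  x^+=[-0.5701, 0.8250]  P^+=[0.2265 0.0286; 0.0286 0.1812]
step 5: x^-=[-0.6235, 0.6780]  P^-=[0.5080 0.0554; 0.0554 0.2870]  S=[0.8993 0.0539; 0.0539 0.7594]  K=[0.5553 0.0469; 0.0038 0.3791]  nu=[-3.2819, -3.8155]  x^+=[-2.6251, -0.7810]  P^+=[0.2262 0.0286; 0.0286 0.1777]

innov = [-3.2819, -3.8155]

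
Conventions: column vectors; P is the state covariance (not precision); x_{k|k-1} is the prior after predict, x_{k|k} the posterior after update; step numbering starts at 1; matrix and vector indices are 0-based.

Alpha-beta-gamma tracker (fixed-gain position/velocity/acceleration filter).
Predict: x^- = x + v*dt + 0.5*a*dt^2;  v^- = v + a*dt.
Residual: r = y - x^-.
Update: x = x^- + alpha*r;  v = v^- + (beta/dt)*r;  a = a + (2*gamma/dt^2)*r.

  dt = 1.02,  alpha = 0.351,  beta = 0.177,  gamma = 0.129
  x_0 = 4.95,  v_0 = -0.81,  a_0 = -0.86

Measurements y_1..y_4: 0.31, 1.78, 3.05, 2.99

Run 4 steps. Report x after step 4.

step 1: x_pred=3.6764  r=-3.3664  x^+=2.4948  v^+=-2.2714  a^+=-1.6948
step 2: x_pred=-0.7036  r=2.4836  x^+=0.1681  v^+=-3.5691  a^+=-1.0789
step 3: x_pred=-4.0336  r=7.0836  x^+=-1.5473  v^+=-3.4404  a^+=0.6777
step 4: x_pred=-4.7039  r=7.6939  x^+=-2.0034  v^+=-1.4140  a^+=2.5856

x_post = -2.0034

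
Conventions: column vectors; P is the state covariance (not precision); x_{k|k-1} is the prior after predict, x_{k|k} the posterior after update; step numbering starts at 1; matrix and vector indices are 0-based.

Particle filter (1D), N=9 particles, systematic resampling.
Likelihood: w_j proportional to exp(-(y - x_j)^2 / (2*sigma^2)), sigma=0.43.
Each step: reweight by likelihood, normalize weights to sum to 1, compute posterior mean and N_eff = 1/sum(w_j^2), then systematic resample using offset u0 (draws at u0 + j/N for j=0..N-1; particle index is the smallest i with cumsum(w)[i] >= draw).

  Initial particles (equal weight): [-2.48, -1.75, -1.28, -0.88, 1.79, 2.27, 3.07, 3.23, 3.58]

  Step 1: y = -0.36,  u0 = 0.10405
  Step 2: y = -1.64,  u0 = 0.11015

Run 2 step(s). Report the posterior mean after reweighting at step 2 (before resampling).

step 1: w=[0.0000, 0.0092, 0.1724, 0.8184, 0.0000, 0.0000, 0.0000, 0.0000, 0.0000]  mean=-0.9569  Neff=1.4293  idx=[2, 3, 3, 3, 3, 3, 3, 3, 3]
step 2: w=[0.2957, 0.0880, 0.0880, 0.0880, 0.0880, 0.0880, 0.0880, 0.0880, 0.0880]  mean=-0.9983  Neff=6.6920  idx=[0, 0, 1, 2, 3, 5, 6, 7, 8]

post_mean = -0.9983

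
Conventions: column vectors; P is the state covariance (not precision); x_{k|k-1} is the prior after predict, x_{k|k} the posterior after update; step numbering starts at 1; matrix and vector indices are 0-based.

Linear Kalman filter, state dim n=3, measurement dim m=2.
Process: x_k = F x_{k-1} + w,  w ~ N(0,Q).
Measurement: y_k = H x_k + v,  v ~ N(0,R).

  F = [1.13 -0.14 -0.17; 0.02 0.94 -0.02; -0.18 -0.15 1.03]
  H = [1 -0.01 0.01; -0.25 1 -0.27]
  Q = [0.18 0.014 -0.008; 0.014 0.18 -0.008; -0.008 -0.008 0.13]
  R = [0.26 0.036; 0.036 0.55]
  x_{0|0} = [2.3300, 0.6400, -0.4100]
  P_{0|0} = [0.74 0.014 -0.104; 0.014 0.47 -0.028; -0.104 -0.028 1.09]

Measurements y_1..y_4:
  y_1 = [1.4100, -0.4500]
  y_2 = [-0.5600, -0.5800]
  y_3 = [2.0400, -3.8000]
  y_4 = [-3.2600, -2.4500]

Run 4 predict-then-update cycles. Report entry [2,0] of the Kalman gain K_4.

step 1: x^-=[2.6130, 0.6564, -0.9377]  P^-=[1.1998 -0.0055 -0.4624; -0.0055 0.5977 -0.1315; -0.4624 -0.1315 1.3689]  S=[1.4509 -0.1548; -0.1548 1.3338]  K=[0.8195 -0.0403; 0.0425 0.4807; -0.3435 -0.3289]  nu=[-1.1871, -0.7063]  x^+=[1.6687, 0.2665, -0.2977]  P^+=[0.2130 0.0306 -0.1113; 0.0306 0.2932 0.0728; -0.1113 0.0728 1.0884]
step 2: x^-=[1.8989, 0.2898, -0.6469]  P^-=[0.5258 0.0078 -0.3818; 0.0078 0.4381 -0.0098; -0.3818 -0.0098 1.3186]  S=[0.7782 0.0083; 0.0083 1.0669]  K=[0.6709 -0.0245; -0.0002 0.4113; -0.4708 -0.2497]  nu=[-2.4495, -0.5698]  x^+=[0.2694, 0.0559, 0.6487]  P^+=[0.1751 0.0163 -0.1412; 0.0163 0.2576 0.1014; -0.1412 0.1014 1.0776]
step 3: x^-=[0.1863, 0.0450, 0.6113]  P^-=[0.4937 -0.0072 -0.4099; -0.0072 0.4051 0.0251; -0.4099 0.0251 1.3066]  S=[0.7458 0.0098; 0.0098 1.0159]  K=[0.6569 -0.0260; -0.0199 0.3940; -0.5296 -0.2166]  nu=[1.8480, -3.6333]  x^+=[1.4947, -1.4235, 0.4197]  P^+=[0.1715 0.0104 -0.1549; 0.0104 0.2472 0.1059; -0.1549 0.1059 1.0475]
step 4: x^-=[1.8170, -1.3166, 0.3768]  P^-=[0.4954 -0.0127 -0.4202; -0.0127 0.3954 0.0322; -0.4202 0.0322 1.2777]  S=[0.7474 0.0070; 0.0070 1.0017]  K=[0.6576 -0.0276; -0.0254 0.3894; -0.5437 -0.2035]  nu=[-5.0939, -0.5774]  x^+=[-1.5170, -1.4119, 3.2638]  P^+=[0.1717 0.0088 -0.1578; 0.0088 0.2432 0.1027; -0.1578 0.1027 1.0138]

K[2,0] = -0.5437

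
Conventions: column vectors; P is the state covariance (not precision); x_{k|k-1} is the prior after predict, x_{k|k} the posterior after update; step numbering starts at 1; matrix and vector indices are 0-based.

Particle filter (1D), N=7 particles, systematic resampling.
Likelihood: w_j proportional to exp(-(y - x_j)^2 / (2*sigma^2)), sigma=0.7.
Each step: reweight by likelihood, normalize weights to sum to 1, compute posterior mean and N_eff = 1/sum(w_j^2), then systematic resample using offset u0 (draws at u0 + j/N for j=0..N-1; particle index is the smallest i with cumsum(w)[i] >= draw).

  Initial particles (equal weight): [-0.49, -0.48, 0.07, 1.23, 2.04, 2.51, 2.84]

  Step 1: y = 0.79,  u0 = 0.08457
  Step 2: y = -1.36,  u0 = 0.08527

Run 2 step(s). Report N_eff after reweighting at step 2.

N_eff = 2.0839

step 1: w=[0.0914, 0.0938, 0.2865, 0.3991, 0.0987, 0.0238, 0.0067]  mean=0.7012  Neff=3.7187  idx=[0, 2, 2, 3, 3, 3, 4]
step 2: w=[0.6476, 0.1740, 0.1740, 0.0015, 0.0015, 0.0015, 0.0000]  mean=-0.2874  Neff=2.0839  idx=[0, 0, 0, 0, 1, 1, 2]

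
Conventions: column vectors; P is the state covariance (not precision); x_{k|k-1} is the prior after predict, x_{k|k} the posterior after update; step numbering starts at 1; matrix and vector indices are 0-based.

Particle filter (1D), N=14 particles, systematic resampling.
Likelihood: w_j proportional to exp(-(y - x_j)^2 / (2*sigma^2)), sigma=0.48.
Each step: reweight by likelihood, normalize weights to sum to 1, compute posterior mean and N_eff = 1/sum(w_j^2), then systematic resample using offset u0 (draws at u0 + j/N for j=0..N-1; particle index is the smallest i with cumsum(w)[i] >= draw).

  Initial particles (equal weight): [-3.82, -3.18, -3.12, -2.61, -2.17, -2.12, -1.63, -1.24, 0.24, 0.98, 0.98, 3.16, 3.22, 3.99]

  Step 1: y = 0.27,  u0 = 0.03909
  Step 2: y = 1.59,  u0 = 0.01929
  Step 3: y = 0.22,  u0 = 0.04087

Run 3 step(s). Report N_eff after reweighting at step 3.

N_eff = 10.7831

step 1: w=[0.0000, 0.0000, 0.0000, 0.0000, 0.0000, 0.0000, 0.0002, 0.0042, 0.5957, 0.1999, 0.1999, 0.0000, 0.0000, 0.0000]  mean=0.5291  Neff=2.2997  idx=[8, 8, 8, 8, 8, 8, 8, 8, 9, 9, 9, 10, 10, 10]
step 2: w=[0.0068, 0.0068, 0.0068, 0.0068, 0.0068, 0.0068, 0.0068, 0.0068, 0.1576, 0.1576, 0.1576, 0.1576, 0.1576, 0.1576]  mean=0.9399  Neff=6.6905  idx=[2, 8, 8, 9, 9, 10, 10, 10, 11, 11, 12, 12, 13, 13]
step 3: w=[0.2121, 0.0606, 0.0606, 0.0606, 0.0606, 0.0606, 0.0606, 0.0606, 0.0606, 0.0606, 0.0606, 0.0606, 0.0606, 0.0606]  mean=0.8230  Neff=10.7831  idx=[0, 0, 0, 1, 2, 4, 5, 6, 7, 8, 9, 11, 12, 13]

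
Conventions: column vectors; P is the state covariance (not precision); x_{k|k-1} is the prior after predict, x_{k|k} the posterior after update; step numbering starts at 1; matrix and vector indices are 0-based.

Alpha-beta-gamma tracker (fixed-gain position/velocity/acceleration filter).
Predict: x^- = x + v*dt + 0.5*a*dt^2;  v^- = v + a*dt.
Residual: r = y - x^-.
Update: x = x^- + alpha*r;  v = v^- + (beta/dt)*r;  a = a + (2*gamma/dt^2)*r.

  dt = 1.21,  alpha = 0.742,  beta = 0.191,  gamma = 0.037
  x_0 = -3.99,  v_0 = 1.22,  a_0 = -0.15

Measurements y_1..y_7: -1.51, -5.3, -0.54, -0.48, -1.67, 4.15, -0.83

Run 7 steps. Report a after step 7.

step 1: x_pred=-2.6236  r=1.1136  x^+=-1.7973  v^+=1.2143  a^+=-0.0937
step 2: x_pred=-0.3966  r=-4.9034  x^+=-4.0349  v^+=0.3269  a^+=-0.3415
step 3: x_pred=-3.8894  r=3.3494  x^+=-1.4042  v^+=0.4423  a^+=-0.1723
step 4: x_pred=-0.9950  r=0.5150  x^+=-0.6129  v^+=0.3152  a^+=-0.1462
step 5: x_pred=-0.3385  r=-1.3315  x^+=-1.3265  v^+=-0.0719  a^+=-0.2135
step 6: x_pred=-1.5698  r=5.7198  x^+=2.6743  v^+=0.5726  a^+=0.0756
step 7: x_pred=3.4225  r=-4.2525  x^+=0.2671  v^+=-0.0072  a^+=-0.1394

a_post = -0.1394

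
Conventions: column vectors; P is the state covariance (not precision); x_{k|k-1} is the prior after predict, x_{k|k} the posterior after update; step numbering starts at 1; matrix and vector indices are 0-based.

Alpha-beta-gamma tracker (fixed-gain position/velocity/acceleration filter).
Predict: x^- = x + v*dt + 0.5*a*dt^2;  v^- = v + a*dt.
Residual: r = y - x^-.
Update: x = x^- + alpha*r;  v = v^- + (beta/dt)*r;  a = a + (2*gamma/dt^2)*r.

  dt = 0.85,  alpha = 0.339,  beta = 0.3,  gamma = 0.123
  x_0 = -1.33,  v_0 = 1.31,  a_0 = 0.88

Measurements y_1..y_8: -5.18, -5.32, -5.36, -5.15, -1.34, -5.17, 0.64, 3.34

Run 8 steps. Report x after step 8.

step 1: x_pred=0.1014  r=-5.2814  x^+=-1.6890  v^+=0.1940  a^+=-0.9182
step 2: x_pred=-1.8558  r=-3.4642  x^+=-3.0302  v^+=-1.8092  a^+=-2.0977
step 3: x_pred=-5.3258  r=-0.0342  x^+=-5.3374  v^+=-3.6043  a^+=-2.1094
step 4: x_pred=-9.1631  r=4.0131  x^+=-7.8026  v^+=-3.9809  a^+=-0.7430
step 5: x_pred=-11.4548  r=10.1148  x^+=-8.0259  v^+=-1.0425  a^+=2.7009
step 6: x_pred=-7.9363  r=2.7663  x^+=-6.9985  v^+=2.2296  a^+=3.6428
step 7: x_pred=-3.7874  r=4.4274  x^+=-2.2865  v^+=6.8886  a^+=5.1503
step 8: x_pred=5.4294  r=-2.0894  x^+=4.7211  v^+=10.5290  a^+=4.4389

x_post = 4.7211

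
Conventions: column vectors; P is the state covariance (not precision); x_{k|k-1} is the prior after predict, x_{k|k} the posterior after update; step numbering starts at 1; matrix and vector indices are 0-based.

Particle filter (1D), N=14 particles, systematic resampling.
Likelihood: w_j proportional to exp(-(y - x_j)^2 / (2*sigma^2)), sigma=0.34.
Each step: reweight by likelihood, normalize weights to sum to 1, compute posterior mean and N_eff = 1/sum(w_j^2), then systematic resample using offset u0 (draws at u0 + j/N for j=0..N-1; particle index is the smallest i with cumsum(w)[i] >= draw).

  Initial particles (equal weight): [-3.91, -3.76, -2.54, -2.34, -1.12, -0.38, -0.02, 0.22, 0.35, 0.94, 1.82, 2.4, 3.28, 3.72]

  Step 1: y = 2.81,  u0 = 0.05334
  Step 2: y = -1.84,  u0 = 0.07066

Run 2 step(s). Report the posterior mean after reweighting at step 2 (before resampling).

step 1: w=[0.0000, 0.0000, 0.0000, 0.0000, 0.0000, 0.0000, 0.0000, 0.0000, 0.0000, 0.0000, 0.0158, 0.5310, 0.4226, 0.0306]  mean=2.8030  Neff=2.1658  idx=[11, 11, 11, 11, 11, 11, 11, 12, 12, 12, 12, 12, 12, 13]
step 2: w=[0.1429, 0.1429, 0.1429, 0.1429, 0.1429, 0.1429, 0.1429, 0.0000, 0.0000, 0.0000, 0.0000, 0.0000, 0.0000, 0.0000]  mean=2.4000  Neff=7.0000  idx=[0, 0, 1, 1, 2, 2, 3, 3, 4, 4, 5, 5, 6, 6]

post_mean = 2.4000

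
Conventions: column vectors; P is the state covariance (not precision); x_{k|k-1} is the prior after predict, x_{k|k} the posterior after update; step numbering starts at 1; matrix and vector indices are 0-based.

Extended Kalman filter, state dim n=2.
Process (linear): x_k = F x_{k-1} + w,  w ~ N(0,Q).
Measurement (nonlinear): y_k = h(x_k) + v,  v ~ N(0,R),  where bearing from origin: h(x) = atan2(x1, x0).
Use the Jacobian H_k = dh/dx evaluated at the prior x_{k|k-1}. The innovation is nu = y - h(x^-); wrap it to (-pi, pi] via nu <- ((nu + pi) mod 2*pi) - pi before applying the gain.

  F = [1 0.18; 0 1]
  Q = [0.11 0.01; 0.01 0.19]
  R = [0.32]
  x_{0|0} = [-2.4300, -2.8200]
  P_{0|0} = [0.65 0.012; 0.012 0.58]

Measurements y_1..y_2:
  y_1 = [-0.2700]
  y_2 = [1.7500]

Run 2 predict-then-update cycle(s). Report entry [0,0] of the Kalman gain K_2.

K[0,0] = 0.3306

step 1: x^-=[-2.9376, -2.8200]  P^-=[0.7831 0.1264; 0.1264 0.7700]  H_jac=[0.1701 -0.1772]  S=[0.3592]  K=[0.3084; -0.3199]  nu=[2.1066]  x^+=[-2.2879, -3.4939]  P^+=[0.7489 0.1618; 0.1618 0.7332]
step 2: x^-=[-2.9168, -3.4939]  P^-=[0.9410 0.3038; 0.3038 0.9232]  H_jac=[0.1687 -0.1408]  S=[0.3506]  K=[0.3306; -0.2246]  nu=[-2.2668]  x^+=[-3.6662, -2.9849]  P^+=[0.9026 0.3299; 0.3299 0.9056]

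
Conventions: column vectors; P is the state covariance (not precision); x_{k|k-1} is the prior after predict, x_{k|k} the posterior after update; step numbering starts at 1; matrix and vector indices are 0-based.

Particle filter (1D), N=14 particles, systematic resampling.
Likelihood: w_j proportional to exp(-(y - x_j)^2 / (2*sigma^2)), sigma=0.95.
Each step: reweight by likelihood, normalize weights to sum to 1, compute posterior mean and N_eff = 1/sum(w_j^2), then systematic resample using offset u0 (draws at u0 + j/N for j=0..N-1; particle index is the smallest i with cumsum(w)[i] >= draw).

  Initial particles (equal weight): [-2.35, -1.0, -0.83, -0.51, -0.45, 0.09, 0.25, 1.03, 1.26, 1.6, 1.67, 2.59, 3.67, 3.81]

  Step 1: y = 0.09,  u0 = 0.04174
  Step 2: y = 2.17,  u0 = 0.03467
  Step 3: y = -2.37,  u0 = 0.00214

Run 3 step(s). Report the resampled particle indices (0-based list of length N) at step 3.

resampled_idx = [0, 0, 0, 0, 0, 0, 0, 0, 1, 1, 1, 1, 2, 5]

step 1: w=[0.0057, 0.0799, 0.0965, 0.1263, 0.1312, 0.1542, 0.1521, 0.0945, 0.0722, 0.0436, 0.0387, 0.0048, 0.0001, 0.0001]  mean=0.0911  Neff=8.8193  idx=[1, 2, 3, 3, 4, 4, 5, 5, 6, 6, 7, 7, 8, 10]
step 2: w=[0.0013, 0.0023, 0.0062, 0.0062, 0.0074, 0.0074, 0.0302, 0.0302, 0.0431, 0.0431, 0.1617, 0.1617, 0.2100, 0.2892]  mean=1.0915  Neff=5.3833  idx=[6, 8, 10, 10, 10, 11, 11, 12, 12, 12, 13, 13, 13, 13]
step 3: w=[0.5141, 0.3277, 0.0243, 0.0243, 0.0243, 0.0243, 0.0243, 0.0099, 0.0099, 0.0099, 0.0017, 0.0017, 0.0017, 0.0017]  mean=0.3025  Neff=2.6673  idx=[0, 0, 0, 0, 0, 0, 0, 0, 1, 1, 1, 1, 2, 5]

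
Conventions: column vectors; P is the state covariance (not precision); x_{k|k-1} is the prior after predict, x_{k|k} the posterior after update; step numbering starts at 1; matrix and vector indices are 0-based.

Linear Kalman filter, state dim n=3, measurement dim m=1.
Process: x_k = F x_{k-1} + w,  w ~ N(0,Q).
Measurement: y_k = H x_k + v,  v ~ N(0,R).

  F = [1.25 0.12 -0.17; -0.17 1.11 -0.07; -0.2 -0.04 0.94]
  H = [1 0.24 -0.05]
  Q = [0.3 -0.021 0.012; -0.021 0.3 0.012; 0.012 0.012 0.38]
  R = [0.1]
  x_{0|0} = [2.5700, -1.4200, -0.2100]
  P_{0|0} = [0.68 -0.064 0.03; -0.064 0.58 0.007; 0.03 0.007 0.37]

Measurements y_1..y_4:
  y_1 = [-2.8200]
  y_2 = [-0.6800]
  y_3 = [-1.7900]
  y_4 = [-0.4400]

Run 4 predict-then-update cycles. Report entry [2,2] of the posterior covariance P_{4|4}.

step 1: x^-=[3.0778, -1.9984, -0.6546]  P^-=[1.3493 -0.1745 -0.1781; -0.1745 1.0599 0.0017; -0.1781 0.0017 0.7222]  S=[1.4462]  K=[0.9102; 0.0552; -0.1478]  nu=[-5.4509]  x^+=[-1.8837, -2.2992, 0.1511]  P^+=[0.1512 -0.2471 0.0165; -0.2471 1.0555 0.0135; 0.0165 0.0135 0.6906]
step 2: x^-=[-2.6562, -2.2425, 0.6107]  P^-=[0.4896 -0.2458 -0.1014; -0.2458 1.6997 -0.0102; -0.1014 -0.0102 0.9868]  S=[0.5824]  K=[0.7481; 0.2793; -0.2630]  nu=[2.5450]  x^+=[-0.7523, -1.5317, -0.0585]  P^+=[0.1637 -0.3675 0.0132; -0.3675 1.6543 0.0325; 0.0132 0.0325 0.9465]
step 3: x^-=[-1.1142, -1.5682, 0.1567]  P^-=[0.4897 -0.3337 -0.1410; -0.3337 2.4816 -0.0070; -0.1410 -0.0070 1.2122]  S=[0.5898]  K=[0.7065; 0.4446; -0.3448]  nu=[-0.2916]  x^+=[-1.3202, -1.6978, 0.2573]  P^+=[0.1953 -0.5190 0.0026; -0.5190 2.3650 0.0834; 0.0026 0.0834 1.1421]
step 4: x^-=[-1.8978, -1.6781, 0.5738]  P^-=[0.5121 -0.4600 -0.1792; -0.4600 3.4081 0.0371; -0.1792 0.0371 1.3852]  S=[0.6081]  K=[0.6753; 0.5856; -0.3939]  nu=[1.8892]  x^+=[-0.6220, -0.5717, -0.1704]  P^+=[0.2348 -0.7005 -0.0174; -0.7005 3.1996 0.1774; -0.0174 0.1774 1.2909]

P_post[2,2] = 1.2909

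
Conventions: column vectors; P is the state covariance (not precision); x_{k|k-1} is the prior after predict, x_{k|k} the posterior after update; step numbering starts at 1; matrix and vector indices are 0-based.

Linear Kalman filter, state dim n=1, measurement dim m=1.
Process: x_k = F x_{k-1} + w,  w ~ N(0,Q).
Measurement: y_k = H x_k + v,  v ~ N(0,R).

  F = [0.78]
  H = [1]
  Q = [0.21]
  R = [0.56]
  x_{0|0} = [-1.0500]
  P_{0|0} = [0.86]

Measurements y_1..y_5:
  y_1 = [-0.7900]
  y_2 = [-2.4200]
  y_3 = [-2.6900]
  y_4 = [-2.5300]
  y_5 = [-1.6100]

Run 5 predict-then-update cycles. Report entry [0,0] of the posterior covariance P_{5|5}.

step 1: x^-=[-0.8190]  P^-=[0.7332]  S=[1.2932]  K=[0.5670]  nu=[0.0290]  x^+=[-0.8026]  P^+=[0.3175]
step 2: x^-=[-0.6260]  P^-=[0.4032]  S=[0.9632]  K=[0.4186]  nu=[-1.7940]  x^+=[-1.3769]  P^+=[0.2344]
step 3: x^-=[-1.0740]  P^-=[0.3526]  S=[0.9126]  K=[0.3864]  nu=[-1.6160]  x^+=[-1.6984]  P^+=[0.2164]
step 4: x^-=[-1.3247]  P^-=[0.3416]  S=[0.9016]  K=[0.3789]  nu=[-1.2053]  x^+=[-1.7814]  P^+=[0.2122]
step 5: x^-=[-1.3895]  P^-=[0.3391]  S=[0.8991]  K=[0.3772]  nu=[-0.2205]  x^+=[-1.4727]  P^+=[0.2112]

P_post[0,0] = 0.2112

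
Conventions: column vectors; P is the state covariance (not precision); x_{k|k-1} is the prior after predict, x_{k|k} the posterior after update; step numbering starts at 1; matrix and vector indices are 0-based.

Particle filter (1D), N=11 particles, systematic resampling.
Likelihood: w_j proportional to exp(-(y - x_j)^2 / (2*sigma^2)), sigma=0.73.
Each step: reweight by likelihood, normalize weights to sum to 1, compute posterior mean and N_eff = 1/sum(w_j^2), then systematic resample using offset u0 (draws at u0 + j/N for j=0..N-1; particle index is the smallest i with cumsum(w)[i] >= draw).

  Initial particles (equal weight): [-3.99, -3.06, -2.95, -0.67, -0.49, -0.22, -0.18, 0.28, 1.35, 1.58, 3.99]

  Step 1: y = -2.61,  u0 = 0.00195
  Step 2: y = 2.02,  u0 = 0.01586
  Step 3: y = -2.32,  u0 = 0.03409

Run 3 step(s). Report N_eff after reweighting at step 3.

N_eff = 10.9593

step 1: w=[0.0861, 0.4252, 0.4614, 0.0151, 0.0076, 0.0024, 0.0020, 0.0002, 0.0000, 0.0000, 0.0000]  mean=-3.0205  Neff=2.4913  idx=[0, 1, 1, 1, 1, 1, 2, 2, 2, 2, 2]
step 2: w=[0.0000, 0.0523, 0.0523, 0.0523, 0.0523, 0.0523, 0.1477, 0.1477, 0.1477, 0.1477, 0.1477]  mean=-2.9788  Neff=8.1488  idx=[1, 3, 4, 6, 6, 7, 8, 8, 9, 9, 10]
step 3: w=[0.0819, 0.0819, 0.0819, 0.0943, 0.0943, 0.0943, 0.0943, 0.0943, 0.0943, 0.0943, 0.0943]  mean=-2.9770  Neff=10.9593  idx=[0, 1, 2, 3, 4, 5, 6, 7, 8, 9, 10]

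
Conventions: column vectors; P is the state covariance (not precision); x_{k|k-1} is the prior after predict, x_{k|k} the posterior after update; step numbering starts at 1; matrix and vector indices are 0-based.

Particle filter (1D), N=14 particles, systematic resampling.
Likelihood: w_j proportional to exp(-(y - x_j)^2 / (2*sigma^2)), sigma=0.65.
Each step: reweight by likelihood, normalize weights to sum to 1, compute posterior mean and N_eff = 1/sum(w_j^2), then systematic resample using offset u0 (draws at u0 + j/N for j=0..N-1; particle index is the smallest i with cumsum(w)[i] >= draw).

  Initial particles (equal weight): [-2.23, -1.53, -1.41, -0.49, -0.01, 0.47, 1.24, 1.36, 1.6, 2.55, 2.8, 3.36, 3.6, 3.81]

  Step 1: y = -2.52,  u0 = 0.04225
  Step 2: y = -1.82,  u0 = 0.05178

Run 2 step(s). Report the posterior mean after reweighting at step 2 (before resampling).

post_mean = -1.9534

step 1: w=[0.6202, 0.2148, 0.1594, 0.0052, 0.0004, 0.0000, 0.0000, 0.0000, 0.0000, 0.0000, 0.0000, 0.0000, 0.0000, 0.0000]  mean=-1.9389  Neff=2.1921  idx=[0, 0, 0, 0, 0, 0, 0, 0, 0, 1, 1, 1, 2, 2]
step 2: w=[0.0699, 0.0699, 0.0699, 0.0699, 0.0699, 0.0699, 0.0699, 0.0699, 0.0699, 0.0772, 0.0772, 0.0772, 0.0699, 0.0699]  mean=-1.9534  Neff=13.9754  idx=[0, 1, 2, 3, 4, 5, 6, 7, 8, 9, 10, 11, 12, 13]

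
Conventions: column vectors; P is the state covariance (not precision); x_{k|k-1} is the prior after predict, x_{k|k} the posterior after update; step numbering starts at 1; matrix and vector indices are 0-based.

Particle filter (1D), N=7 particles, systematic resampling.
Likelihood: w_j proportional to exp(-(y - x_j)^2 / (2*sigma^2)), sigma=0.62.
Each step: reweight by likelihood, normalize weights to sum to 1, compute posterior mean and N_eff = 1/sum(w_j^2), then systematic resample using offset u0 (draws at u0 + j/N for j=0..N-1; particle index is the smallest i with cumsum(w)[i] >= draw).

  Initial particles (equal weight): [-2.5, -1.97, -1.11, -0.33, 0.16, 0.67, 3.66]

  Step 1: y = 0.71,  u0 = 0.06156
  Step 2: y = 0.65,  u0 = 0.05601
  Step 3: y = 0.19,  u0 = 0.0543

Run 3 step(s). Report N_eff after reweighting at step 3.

N_eff = 6.8598

step 1: w=[0.0000, 0.0000, 0.0070, 0.1268, 0.3494, 0.5168, 0.0000]  mean=0.3525  Neff=2.4676  idx=[3, 4, 4, 5, 5, 5, 5]
step 2: w=[0.0499, 0.1273, 0.1273, 0.1739, 0.1739, 0.1739, 0.1739]  mean=0.4903  Neff=6.4171  idx=[1, 2, 3, 4, 4, 5, 6]
step 3: w=[0.1751, 0.1751, 0.1299, 0.1299, 0.1299, 0.1299, 0.1299]  mean=0.4914  Neff=6.8598  idx=[0, 1, 1, 3, 4, 5, 6]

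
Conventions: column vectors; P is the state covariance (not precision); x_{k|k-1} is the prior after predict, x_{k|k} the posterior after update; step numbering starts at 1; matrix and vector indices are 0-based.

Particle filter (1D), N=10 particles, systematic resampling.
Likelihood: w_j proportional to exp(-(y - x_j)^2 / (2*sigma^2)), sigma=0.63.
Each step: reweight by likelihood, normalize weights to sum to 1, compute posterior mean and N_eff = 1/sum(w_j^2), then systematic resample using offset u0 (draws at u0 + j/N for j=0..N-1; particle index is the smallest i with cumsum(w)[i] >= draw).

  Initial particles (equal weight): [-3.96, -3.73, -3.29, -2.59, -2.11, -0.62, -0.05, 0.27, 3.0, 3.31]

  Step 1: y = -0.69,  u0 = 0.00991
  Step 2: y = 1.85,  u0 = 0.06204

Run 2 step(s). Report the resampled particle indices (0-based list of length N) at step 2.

resampled_idx = [6, 6, 7, 8, 9, 9, 9, 9, 9, 9]

step 1: w=[0.0000, 0.0000, 0.0001, 0.0053, 0.0396, 0.4985, 0.2994, 0.1571, 0.0000, 0.0000]  mean=-0.3792  Neff=2.7439  idx=[4, 5, 5, 5, 5, 5, 6, 6, 6, 7]
step 2: w=[0.0000, 0.0060, 0.0060, 0.0060, 0.0060, 0.0060, 0.1373, 0.1373, 0.1373, 0.5583]  mean=0.1117  Neff=2.7139  idx=[6, 6, 7, 8, 9, 9, 9, 9, 9, 9]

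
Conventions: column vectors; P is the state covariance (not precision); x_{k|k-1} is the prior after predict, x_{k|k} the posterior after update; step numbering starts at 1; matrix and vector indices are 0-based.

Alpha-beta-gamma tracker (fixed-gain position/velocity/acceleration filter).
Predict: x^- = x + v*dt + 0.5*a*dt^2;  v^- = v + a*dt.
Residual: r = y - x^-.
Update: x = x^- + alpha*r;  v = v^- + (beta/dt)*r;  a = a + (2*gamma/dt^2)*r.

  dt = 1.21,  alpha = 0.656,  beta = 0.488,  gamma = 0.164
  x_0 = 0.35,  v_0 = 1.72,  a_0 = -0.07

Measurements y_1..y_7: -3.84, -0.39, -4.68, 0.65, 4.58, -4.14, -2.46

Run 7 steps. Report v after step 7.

v_post = -0.7132

step 1: x_pred=2.3800  r=-6.2200  x^+=-1.7003  v^+=-0.8732  a^+=-1.4634
step 2: x_pred=-3.8283  r=3.4383  x^+=-1.5728  v^+=-1.2573  a^+=-0.6932
step 3: x_pred=-3.6016  r=-1.0784  x^+=-4.3090  v^+=-2.5310  a^+=-0.9348
step 4: x_pred=-8.0558  r=8.7058  x^+=-2.3448  v^+=-0.1510  a^+=1.0156
step 5: x_pred=-1.7840  r=6.3640  x^+=2.3908  v^+=3.6445  a^+=2.4413
step 6: x_pred=8.5878  r=-12.7278  x^+=0.2384  v^+=1.4653  a^+=-0.4101
step 7: x_pred=1.7112  r=-4.1712  x^+=-1.0251  v^+=-0.7132  a^+=-1.3446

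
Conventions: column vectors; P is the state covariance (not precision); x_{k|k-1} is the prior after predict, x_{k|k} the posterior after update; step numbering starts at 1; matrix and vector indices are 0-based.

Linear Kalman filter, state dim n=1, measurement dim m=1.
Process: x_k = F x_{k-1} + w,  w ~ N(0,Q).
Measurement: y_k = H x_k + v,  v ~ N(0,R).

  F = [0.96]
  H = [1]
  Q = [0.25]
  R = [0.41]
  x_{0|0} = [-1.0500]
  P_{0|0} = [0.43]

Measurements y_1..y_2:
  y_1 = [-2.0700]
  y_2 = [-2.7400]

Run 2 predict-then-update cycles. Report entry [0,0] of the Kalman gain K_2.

step 1: x^-=[-1.0080]  P^-=[0.6463]  S=[1.0563]  K=[0.6118]  nu=[-1.0620]  x^+=[-1.6578]  P^+=[0.2509]
step 2: x^-=[-1.5915]  P^-=[0.4812]  S=[0.8912]  K=[0.5399]  nu=[-1.1485]  x^+=[-2.2116]  P^+=[0.2214]

K[0,0] = 0.5399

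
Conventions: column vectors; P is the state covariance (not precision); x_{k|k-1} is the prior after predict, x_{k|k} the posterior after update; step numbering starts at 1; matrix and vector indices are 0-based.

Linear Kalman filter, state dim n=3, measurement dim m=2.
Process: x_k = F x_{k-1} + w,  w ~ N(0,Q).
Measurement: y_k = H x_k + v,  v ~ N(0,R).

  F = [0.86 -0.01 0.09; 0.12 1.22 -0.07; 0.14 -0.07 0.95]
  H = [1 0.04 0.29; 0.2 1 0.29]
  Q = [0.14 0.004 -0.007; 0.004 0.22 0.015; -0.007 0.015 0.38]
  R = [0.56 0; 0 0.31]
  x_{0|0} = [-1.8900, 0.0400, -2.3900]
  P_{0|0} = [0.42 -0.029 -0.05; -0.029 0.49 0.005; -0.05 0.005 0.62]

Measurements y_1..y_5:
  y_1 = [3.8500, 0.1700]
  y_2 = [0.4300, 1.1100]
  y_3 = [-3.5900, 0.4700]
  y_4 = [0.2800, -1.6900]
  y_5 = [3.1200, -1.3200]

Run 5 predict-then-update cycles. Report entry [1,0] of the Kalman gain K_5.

K[1,0] = -0.1845

step 1: x^-=[-1.8409, -0.0107, -2.5379]  P^-=[0.4485 0.0101 0.0571; 0.0101 0.9499 -0.0651; 0.0571 -0.0651 0.9368]  S=[1.1212 0.2169; 0.2169 1.3295]  K=[0.4112 0.0204; -0.1133 0.7203; 0.2677 0.1203]  nu=[6.4273, 1.2849]  x^+=[0.8280, 0.1866, -0.6629]  P^+=[0.2547 -0.0210 -0.0814; -0.0210 0.2812 -0.1852; -0.0814 -0.1852 0.8232]
step 2: x^-=[0.6506, 0.3734, -0.5269]  P^-=[0.3232 -0.0168 0.0309; -0.0168 0.6731 -0.2869; 0.0309 -0.2869 1.1327]  S=[0.9894 0.0942; 0.0942 0.9217]  K=[0.3324 0.0277; -0.1357 0.6502; 0.3501 0.0161]  nu=[-0.0827, 0.7592]  x^+=[0.6441, 0.8783, -0.5436]  P^+=[0.2114 -0.0087 -0.0860; -0.0087 0.2818 -0.2707; -0.0860 -0.2707 1.0101]
step 3: x^-=[0.4962, 1.1869, -0.4878]  P^-=[0.2919 -0.0188 0.0384; -0.0188 0.6926 -0.3982; 0.0384 -0.3982 1.3105]  S=[0.9748 0.0706; 0.0706 0.8904]  K=[0.3078 0.0326; -0.1569 0.6563; 0.4162 -0.0448]  nu=[-3.9923, -0.6747]  x^+=[-0.7544, 1.3704, -2.1192]  P^+=[0.1972 -0.0047 -0.0851; -0.0047 0.2996 -0.3282; -0.0851 -0.3282 1.1425]
step 4: x^-=[-0.8532, 1.7297, -2.2148]  P^-=[0.2826 -0.0235 0.0495; -0.0235 0.7304 -0.4748; 0.0495 -0.4748 1.4375]  S=[0.9805 0.0570; 0.0570 0.8936]  K=[0.3000 0.0339; -0.1735 0.6691; 0.4611 -0.0832]  nu=[1.7063, -2.6068]  x^+=[-0.4298, -0.3105, -1.2111]  P^+=[0.1922 -0.0038 -0.0831; -0.0038 0.3141 -0.3651; -0.0831 -0.3651 1.2272]
step 5: x^-=[-0.4756, -0.3457, -1.1890]  P^-=[0.2800 -0.0280 0.0584; -0.0280 0.7589 -0.5244; 0.0584 -0.5244 1.5194]  S=[0.9885 0.0481; 0.0481 0.8993]  K=[0.2976 0.0341; -0.1845 0.6784; 0.4888 -0.1063]  nu=[3.9542, -0.5344]  x^+=[0.6831, -1.4376, 0.8006]  P^+=[0.1904 -0.0039 -0.0814; -0.0039 0.3234 -0.3873; -0.0814 -0.3873 1.2781]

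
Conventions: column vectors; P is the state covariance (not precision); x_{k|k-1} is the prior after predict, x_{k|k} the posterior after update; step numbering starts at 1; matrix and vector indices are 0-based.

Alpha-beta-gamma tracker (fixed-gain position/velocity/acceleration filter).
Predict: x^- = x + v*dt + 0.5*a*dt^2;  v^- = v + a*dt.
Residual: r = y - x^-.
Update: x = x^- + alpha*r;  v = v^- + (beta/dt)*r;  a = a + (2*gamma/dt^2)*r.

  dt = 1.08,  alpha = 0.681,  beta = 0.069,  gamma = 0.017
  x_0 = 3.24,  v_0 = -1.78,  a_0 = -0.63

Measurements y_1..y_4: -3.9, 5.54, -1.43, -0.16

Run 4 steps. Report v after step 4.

step 1: x_pred=0.9502  r=-4.8502  x^+=-2.3528  v^+=-2.7703  a^+=-0.7714
step 2: x_pred=-5.7946  r=11.3346  x^+=1.9243  v^+=-2.8792  a^+=-0.4410
step 3: x_pred=-1.4425  r=0.0125  x^+=-1.4340  v^+=-3.3547  a^+=-0.4406
step 4: x_pred=-5.3140  r=5.1540  x^+=-1.8041  v^+=-3.5013  a^+=-0.2904

v_post = -3.5013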